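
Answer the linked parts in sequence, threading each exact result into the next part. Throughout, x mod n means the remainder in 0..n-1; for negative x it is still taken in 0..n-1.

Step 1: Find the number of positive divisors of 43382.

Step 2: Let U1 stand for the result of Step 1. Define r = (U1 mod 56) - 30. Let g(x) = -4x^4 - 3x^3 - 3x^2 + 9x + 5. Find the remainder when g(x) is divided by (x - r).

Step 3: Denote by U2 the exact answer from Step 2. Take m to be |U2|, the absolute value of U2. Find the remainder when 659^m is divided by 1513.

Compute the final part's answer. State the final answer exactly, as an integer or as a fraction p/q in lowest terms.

1407

Step 1: 43382 = 2 * 109 * 199; number of divisors = (1+1) * (1+1) * (1+1) = 8; answer 8
Step 2: U1 = 8; r = -22; remainder = value at the root: -4*(-22)^4 - 3*(-22)^3 - 3*(-22)^2 + 9*(-22)^1 + 5 = (-937024) + (31944) + (-1452) + (-198) + (5) = -906725; answer -906725
Step 3: U2 = -906725; m = 906725; squarings mod 1513: 659^1=659, 659^2=50, 659^4=987, 659^8=1310, 659^16=358, 659^32=1072, 659^64=817, 659^128=256, 659^256=477, 659^512=579, 659^1024=868, 659^2048=1463, 659^4096=987, 659^8192=1310, 659^16384=358, 659^32768=1072, 659^65536=817, 659^131072=256, 659^262144=477, 659^524288=579; 659^906725 = 659^1 * 659^4 * 659^32 * 659^64 * 659^128 * 659^256 * 659^1024 * 659^4096 * 659^16384 * 659^32768 * 659^65536 * 659^262144 * 659^524288 = 1407 (mod 1513); answer 1407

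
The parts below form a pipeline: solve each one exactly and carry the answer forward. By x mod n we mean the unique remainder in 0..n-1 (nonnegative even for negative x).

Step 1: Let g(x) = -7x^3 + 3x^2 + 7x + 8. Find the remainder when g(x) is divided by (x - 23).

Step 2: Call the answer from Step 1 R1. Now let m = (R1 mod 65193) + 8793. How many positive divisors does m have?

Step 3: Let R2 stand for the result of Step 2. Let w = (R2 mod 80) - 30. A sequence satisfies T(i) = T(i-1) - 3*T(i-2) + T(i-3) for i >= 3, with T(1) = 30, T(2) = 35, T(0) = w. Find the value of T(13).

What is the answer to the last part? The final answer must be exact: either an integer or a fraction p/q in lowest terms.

Step 1: remainder = value at the root: -7*(23)^3 + 3*(23)^2 + 7*(23)^1 + 8 = (-85169) + (1587) + (161) + (8) = -83413; answer -83413
Step 2: R1 = -83413; m = 55766; 55766 = 2 * 27883; number of divisors = (1+1) * (1+1) = 4; answer 4
Step 3: R2 = 4; w = -26; T(3) = 1*(35) - 3*(30) + 1*(-26) = -81; iterating: T(3)=-81, T(4)=-156, T(5)=122, T(6)=509, T(7)=-13, T(8)=-1418, T(9)=-870, T(10)=3371, T(11)=4563, T(12)=-6420, T(13)=-16738; answer -16738

-16738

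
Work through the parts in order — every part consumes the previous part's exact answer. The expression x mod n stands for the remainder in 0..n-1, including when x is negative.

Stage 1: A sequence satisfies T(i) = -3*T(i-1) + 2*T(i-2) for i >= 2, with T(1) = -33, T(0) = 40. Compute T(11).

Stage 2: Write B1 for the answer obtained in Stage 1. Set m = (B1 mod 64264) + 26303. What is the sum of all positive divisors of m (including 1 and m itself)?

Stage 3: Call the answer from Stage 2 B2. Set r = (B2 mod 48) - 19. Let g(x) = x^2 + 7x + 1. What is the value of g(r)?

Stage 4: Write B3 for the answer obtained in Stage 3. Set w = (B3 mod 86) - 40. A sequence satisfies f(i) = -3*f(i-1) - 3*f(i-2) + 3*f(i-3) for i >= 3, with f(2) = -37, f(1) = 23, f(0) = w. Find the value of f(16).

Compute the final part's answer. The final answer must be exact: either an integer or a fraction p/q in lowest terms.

Stage 1: T(2) = -3*(-33) + 2*(40) = 179; iterating: T(2)=179, T(3)=-603, T(4)=2167, T(5)=-7707, T(6)=27455, T(7)=-97779, T(8)=348247, T(9)=-1240299, T(10)=4417391, T(11)=-15732771; answer -15732771
Stage 2: B1 = -15732771; m = 38212; 38212 = 2^2 * 41 * 233; sigma = (1 + 2 + 4) * (1 + 41) * (1 + 233) = 7 * 42 * 234 = 68796; answer 68796
Stage 3: B2 = 68796; r = -7; 1*(-7)^2 + 7*(-7)^1 + 1 = (49) + (-49) + (1) = 1; answer 1
Stage 4: B3 = 1; w = -39; f(3) = -3*(-37) - 3*(23) + 3*(-39) = -75; iterating: f(3)=-75, f(4)=405, f(5)=-1101, f(6)=1863, f(7)=-1071, f(8)=-5679, f(9)=25839, f(10)=-63693, f(11)=96525, f(12)=-20979, f(13)=-417717, f(14)=1605663, f(15)=-3626775, f(16)=4810185; answer 4810185

4810185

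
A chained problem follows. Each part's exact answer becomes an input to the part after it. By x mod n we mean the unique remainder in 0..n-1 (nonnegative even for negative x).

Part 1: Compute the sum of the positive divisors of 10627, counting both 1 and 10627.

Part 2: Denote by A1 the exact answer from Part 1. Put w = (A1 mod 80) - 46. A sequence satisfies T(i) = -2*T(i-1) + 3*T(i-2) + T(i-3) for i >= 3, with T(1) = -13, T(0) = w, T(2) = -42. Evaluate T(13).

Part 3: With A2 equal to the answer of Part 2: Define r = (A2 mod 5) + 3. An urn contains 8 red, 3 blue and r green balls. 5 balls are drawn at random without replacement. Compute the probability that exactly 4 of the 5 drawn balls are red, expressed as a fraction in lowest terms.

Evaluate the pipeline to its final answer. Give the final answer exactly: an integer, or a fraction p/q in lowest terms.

30/143

Part 1: 10627 is prime, so its only divisors are 1 and 10627; sigma = 1 + 10627 = 10628; answer 10628
Part 2: A1 = 10628; w = 22; T(3) = -2*(-42) + 3*(-13) + 1*(22) = 67; iterating: T(3)=67, T(4)=-273, T(5)=705, T(6)=-2162, T(7)=6166, T(8)=-18113, T(9)=52562, T(10)=-153297, T(11)=446167, T(12)=-1299663, T(13)=3784530; answer 3784530
Part 3: A2 = 3784530; r = 3; total draws C(14,5) = 2002; favorable C(8,4)*C(6,1) = 420; P = 30/143; answer 30/143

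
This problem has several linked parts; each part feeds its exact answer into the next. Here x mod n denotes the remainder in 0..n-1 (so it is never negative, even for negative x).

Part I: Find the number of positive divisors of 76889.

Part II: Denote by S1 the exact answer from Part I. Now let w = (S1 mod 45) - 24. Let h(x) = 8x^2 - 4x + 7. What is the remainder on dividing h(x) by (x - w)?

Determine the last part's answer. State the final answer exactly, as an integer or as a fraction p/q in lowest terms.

Part I: 76889 = 23 * 3343; number of divisors = (1+1) * (1+1) = 4; answer 4
Part II: S1 = 4; w = -20; remainder = value at the root: 8*(-20)^2 - 4*(-20)^1 + 7 = (3200) + (80) + (7) = 3287; answer 3287

3287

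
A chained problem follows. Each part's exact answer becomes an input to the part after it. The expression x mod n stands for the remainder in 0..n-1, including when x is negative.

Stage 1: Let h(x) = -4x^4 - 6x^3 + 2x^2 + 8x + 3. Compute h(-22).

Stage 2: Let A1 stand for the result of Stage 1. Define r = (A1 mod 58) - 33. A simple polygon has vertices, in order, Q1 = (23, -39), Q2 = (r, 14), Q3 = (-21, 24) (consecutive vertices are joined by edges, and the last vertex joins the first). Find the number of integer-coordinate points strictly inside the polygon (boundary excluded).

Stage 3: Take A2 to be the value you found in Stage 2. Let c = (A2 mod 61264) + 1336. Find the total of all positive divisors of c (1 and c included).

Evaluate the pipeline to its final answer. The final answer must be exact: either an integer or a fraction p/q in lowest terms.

1902

Stage 1: -4*(-22)^4 - 6*(-22)^3 + 2*(-22)^2 + 8*(-22)^1 + 3 = (-937024) + (63888) + (968) + (-176) + (3) = -872341; answer -872341
Stage 2: A1 = -872341; r = 4; cross terms: (23*14 - 4*-39)=478, (4*24 - -21*14)=390, (-21*-39 - 23*24)=267; twice the area = |1135| = 1135; area = 1135/2; boundary points = 1 + 5 + 1 = 7; strictly interior points = area - boundary/2 + 1 = 565; answer 565
Stage 3: A2 = 565; c = 1901; 1901 is prime, so its only divisors are 1 and 1901; sigma = 1 + 1901 = 1902; answer 1902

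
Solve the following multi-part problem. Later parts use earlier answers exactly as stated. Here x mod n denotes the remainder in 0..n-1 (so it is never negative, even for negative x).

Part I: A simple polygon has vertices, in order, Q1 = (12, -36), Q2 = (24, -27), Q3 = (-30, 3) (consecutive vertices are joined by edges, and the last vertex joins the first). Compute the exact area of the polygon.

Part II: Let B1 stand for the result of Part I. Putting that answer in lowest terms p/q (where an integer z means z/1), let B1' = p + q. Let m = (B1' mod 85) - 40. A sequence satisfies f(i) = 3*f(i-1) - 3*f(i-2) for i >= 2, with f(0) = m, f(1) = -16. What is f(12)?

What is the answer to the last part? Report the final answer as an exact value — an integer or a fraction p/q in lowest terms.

Part I: cross terms: (12*-27 - 24*-36)=540, (24*3 - -30*-27)=-738, (-30*-36 - 12*3)=1044; twice the area = |846| = 846; area = 423; answer 423
Part II: B1 = 423; threaded value p + q = 424; m = 44; f(2) = 3*(-16) - 3*(44) = -180; iterating: f(2)=-180, f(3)=-492, f(4)=-936, f(5)=-1332, f(6)=-1188, f(7)=432, f(8)=4860, f(9)=13284, f(10)=25272, f(11)=35964, f(12)=32076; answer 32076

32076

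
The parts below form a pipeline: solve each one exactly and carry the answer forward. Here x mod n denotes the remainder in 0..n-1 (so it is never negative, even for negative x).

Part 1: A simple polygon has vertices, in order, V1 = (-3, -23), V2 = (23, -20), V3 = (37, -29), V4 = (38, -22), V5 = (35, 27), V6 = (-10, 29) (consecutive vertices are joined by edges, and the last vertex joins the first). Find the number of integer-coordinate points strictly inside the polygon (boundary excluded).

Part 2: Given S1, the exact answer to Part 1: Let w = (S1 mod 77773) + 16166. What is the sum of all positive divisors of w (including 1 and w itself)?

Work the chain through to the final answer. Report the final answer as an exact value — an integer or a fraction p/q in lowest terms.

28188

Part 1: cross terms: (-3*-20 - 23*-23)=589, (23*-29 - 37*-20)=73, (37*-22 - 38*-29)=288, (38*27 - 35*-22)=1796, (35*29 - -10*27)=1285, (-10*-23 - -3*29)=317; twice the area = |4348| = 4348; area = 2174; boundary points = 1 + 1 + 1 + 1 + 1 + 1 = 6; strictly interior points = area - boundary/2 + 1 = 2172; answer 2172
Part 2: S1 = 2172; w = 18338; 18338 = 2 * 53 * 173; sigma = (1 + 2) * (1 + 53) * (1 + 173) = 3 * 54 * 174 = 28188; answer 28188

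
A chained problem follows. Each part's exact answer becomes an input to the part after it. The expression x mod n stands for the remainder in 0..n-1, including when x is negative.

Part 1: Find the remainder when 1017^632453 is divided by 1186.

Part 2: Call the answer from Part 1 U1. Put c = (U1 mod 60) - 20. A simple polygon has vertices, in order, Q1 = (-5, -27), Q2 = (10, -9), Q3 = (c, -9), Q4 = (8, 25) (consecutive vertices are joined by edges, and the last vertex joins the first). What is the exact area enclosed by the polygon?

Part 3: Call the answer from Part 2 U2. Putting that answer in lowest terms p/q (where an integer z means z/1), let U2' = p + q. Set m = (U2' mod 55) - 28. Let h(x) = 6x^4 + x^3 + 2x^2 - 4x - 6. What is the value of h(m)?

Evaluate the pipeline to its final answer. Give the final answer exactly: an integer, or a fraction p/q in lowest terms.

Part 1: squarings mod 1186: 1017^1=1017, 1017^2=97, 1017^4=1107, 1017^8=311, 1017^16=655, 1017^32=879, 1017^64=555, 1017^128=851, 1017^256=741, 1017^512=1149, 1017^1024=183, 1017^2048=281, 1017^4096=685, 1017^8192=755, 1017^16384=745, 1017^32768=1163, 1017^65536=529, 1017^131072=1131, 1017^262144=653, 1017^524288=635; 1017^632453 = 1017^1 * 1017^4 * 1017^128 * 1017^512 * 1017^1024 * 1017^8192 * 1017^32768 * 1017^65536 * 1017^524288 = 279 (mod 1186); answer 279
Part 2: U1 = 279; c = 19; cross terms: (-5*-9 - 10*-27)=315, (10*-9 - 19*-9)=81, (19*25 - 8*-9)=547, (8*-27 - -5*25)=-91; twice the area = |852| = 852; area = 426; answer 426
Part 3: U2 = 426; threaded value p + q = 427; m = 14; 6*(14)^4 + 1*(14)^3 + 2*(14)^2 - 4*(14)^1 - 6 = (230496) + (2744) + (392) + (-56) + (-6) = 233570; answer 233570

233570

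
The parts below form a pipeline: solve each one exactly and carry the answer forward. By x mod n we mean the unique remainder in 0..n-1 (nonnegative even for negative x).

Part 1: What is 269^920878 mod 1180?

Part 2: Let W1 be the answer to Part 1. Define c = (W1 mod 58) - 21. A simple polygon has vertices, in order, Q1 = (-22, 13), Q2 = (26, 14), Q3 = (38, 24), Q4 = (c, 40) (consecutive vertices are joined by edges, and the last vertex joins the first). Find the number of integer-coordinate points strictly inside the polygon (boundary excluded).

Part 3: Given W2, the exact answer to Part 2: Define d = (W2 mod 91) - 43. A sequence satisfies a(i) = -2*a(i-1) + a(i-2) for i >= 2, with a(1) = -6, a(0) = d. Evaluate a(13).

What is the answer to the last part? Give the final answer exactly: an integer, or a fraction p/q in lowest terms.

-200766

Part 1: squarings mod 1180: 269^1=269, 269^2=381, 269^4=21, 269^8=441, 269^16=961, 269^32=761, 269^64=921, 269^128=1001, 269^256=181, 269^512=901, 269^1024=1141, 269^2048=341, 269^4096=641, 269^8192=241, 269^16384=261, 269^32768=861, 269^65536=281, 269^131072=1081, 269^262144=361, 269^524288=521; 269^920878 = 269^2 * 269^4 * 269^8 * 269^32 * 269^256 * 269^1024 * 269^2048 * 269^131072 * 269^262144 * 269^524288 = 1001 (mod 1180); answer 1001
Part 2: W1 = 1001; c = -6; cross terms: (-22*14 - 26*13)=-646, (26*24 - 38*14)=92, (38*40 - -6*24)=1664, (-6*13 - -22*40)=802; twice the area = |1912| = 1912; area = 956; boundary points = 1 + 2 + 4 + 1 = 8; strictly interior points = area - boundary/2 + 1 = 953; answer 953
Part 3: W2 = 953; d = 0; a(2) = -2*(-6) + 1*(0) = 12; iterating: a(2)=12, a(3)=-30, a(4)=72, a(5)=-174, a(6)=420, a(7)=-1014, a(8)=2448, a(9)=-5910, a(10)=14268, a(11)=-34446, a(12)=83160, a(13)=-200766; answer -200766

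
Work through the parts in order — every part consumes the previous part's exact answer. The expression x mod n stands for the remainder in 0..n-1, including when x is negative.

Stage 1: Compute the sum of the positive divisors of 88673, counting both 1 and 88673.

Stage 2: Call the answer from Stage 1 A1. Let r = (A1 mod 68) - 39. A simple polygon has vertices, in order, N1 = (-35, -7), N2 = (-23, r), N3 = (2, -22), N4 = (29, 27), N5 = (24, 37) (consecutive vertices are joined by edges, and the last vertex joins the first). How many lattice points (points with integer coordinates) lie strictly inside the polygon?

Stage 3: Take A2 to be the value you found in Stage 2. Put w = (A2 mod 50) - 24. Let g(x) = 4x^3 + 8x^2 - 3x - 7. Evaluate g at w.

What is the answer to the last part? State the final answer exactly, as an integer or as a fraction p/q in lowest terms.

-966

Stage 1: 88673 = 13 * 19 * 359; sigma = (1 + 13) * (1 + 19) * (1 + 359) = 14 * 20 * 360 = 100800; answer 100800
Stage 2: A1 = 100800; r = -15; cross terms: (-35*-15 - -23*-7)=364, (-23*-22 - 2*-15)=536, (2*27 - 29*-22)=692, (29*37 - 24*27)=425, (24*-7 - -35*37)=1127; twice the area = |3144| = 3144; area = 1572; boundary points = 4 + 1 + 1 + 5 + 1 = 12; strictly interior points = area - boundary/2 + 1 = 1567; answer 1567
Stage 3: A2 = 1567; w = -7; 4*(-7)^3 + 8*(-7)^2 - 3*(-7)^1 - 7 = (-1372) + (392) + (21) + (-7) = -966; answer -966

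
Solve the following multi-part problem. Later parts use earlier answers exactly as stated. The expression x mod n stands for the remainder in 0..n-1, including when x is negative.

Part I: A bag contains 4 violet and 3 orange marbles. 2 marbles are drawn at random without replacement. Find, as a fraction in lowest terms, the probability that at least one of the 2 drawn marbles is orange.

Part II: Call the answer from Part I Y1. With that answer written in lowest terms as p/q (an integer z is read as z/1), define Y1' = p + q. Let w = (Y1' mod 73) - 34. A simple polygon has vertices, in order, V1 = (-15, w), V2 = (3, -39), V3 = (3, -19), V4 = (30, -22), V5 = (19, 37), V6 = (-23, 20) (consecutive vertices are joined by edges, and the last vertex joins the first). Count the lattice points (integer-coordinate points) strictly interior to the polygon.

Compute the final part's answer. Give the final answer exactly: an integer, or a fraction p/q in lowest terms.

Part I: total draws C(7,2) = 21; complement C(4,2) = 6; favorable 21 - 6 = 15; P = 5/7; answer 5/7
Part II: Y1 = 5/7; threaded value p + q = 12; w = -22; cross terms: (-15*-39 - 3*-22)=651, (3*-19 - 3*-39)=60, (3*-22 - 30*-19)=504, (30*37 - 19*-22)=1528, (19*20 - -23*37)=1231, (-23*-22 - -15*20)=806; twice the area = |4780| = 4780; area = 2390; boundary points = 1 + 20 + 3 + 1 + 1 + 2 = 28; strictly interior points = area - boundary/2 + 1 = 2377; answer 2377

2377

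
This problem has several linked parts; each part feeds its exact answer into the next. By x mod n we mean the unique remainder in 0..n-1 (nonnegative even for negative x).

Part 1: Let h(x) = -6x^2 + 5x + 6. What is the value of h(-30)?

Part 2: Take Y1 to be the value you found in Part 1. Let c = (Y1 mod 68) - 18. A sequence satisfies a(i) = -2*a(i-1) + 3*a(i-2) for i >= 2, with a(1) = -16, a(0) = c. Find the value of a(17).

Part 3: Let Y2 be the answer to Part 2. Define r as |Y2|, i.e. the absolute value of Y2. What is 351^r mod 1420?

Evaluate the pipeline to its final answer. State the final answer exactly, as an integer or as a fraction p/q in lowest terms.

Part 1: -6*(-30)^2 + 5*(-30)^1 + 6 = (-5400) + (-150) + (6) = -5544; answer -5544
Part 2: Y1 = -5544; c = 14; a(2) = -2*(-16) + 3*(14) = 74; iterating: a(2)=74, a(3)=-196, a(4)=614, a(5)=-1816, a(6)=5474, a(7)=-16396, a(8)=49214, a(9)=-147616, a(10)=442874, a(11)=-1328596, a(12)=3985814, a(13)=-11957416, a(14)=35872274, a(15)=-107616796, a(16)=322850414, a(17)=-968551216; answer -968551216
Part 3: Y2 = -968551216; r = 968551216; squarings mod 1420: 351^1=351, 351^2=1081, 351^4=1321, 351^8=1281, 351^16=861, 351^32=81, 351^64=881, 351^128=841, 351^256=121, 351^512=441, 351^1024=1361, 351^2048=641, 351^4096=501, 351^8192=1081, 351^16384=1321, 351^32768=1281, 351^65536=861, 351^131072=81, 351^262144=881, 351^524288=841, 351^1048576=121, 351^2097152=441, 351^4194304=1361, 351^8388608=641, 351^16777216=501, 351^33554432=1081, 351^67108864=1321, 351^134217728=1281, 351^268435456=861, 351^536870912=81; 351^968551216 = 351^16 * 351^32 * 351^256 * 351^512 * 351^2048 * 351^8192 * 351^16384 * 351^32768 * 351^131072 * 351^524288 * 351^1048576 * 351^2097152 * 351^8388608 * 351^16777216 * 351^134217728 * 351^268435456 * 351^536870912 = 961 (mod 1420); answer 961

961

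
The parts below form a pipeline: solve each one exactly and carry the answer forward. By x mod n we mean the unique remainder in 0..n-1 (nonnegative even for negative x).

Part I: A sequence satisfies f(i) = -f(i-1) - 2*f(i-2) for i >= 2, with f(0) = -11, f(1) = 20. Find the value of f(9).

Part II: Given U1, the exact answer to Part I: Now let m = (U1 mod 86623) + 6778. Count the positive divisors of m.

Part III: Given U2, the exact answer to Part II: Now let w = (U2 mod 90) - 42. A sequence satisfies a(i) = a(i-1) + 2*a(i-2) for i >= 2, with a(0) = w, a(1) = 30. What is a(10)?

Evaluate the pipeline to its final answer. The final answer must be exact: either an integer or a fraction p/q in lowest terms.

Part I: f(2) = -1*(20) - 2*(-11) = 2; iterating: f(2)=2, f(3)=-42, f(4)=38, f(5)=46, f(6)=-122, f(7)=30, f(8)=214, f(9)=-274; answer -274
Part II: U1 = -274; m = 93127; 93127 = 23 * 4049; number of divisors = (1+1) * (1+1) = 4; answer 4
Part III: U2 = 4; w = -38; a(2) = 1*(30) + 2*(-38) = -46; iterating: a(2)=-46, a(3)=14, a(4)=-78, a(5)=-50, a(6)=-206, a(7)=-306, a(8)=-718, a(9)=-1330, a(10)=-2766; answer -2766

-2766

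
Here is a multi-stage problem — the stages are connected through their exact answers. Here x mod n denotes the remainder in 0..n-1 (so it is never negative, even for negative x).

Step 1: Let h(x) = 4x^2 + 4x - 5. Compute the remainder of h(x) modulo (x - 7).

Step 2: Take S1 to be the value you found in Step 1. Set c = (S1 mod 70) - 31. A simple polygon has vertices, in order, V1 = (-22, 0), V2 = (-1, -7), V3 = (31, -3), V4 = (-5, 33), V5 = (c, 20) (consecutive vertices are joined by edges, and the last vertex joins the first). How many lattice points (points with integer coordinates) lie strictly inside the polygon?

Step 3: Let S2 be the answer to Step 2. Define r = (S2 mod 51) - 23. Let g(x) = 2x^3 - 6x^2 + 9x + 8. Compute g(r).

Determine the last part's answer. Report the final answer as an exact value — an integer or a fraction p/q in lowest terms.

Step 1: remainder = value at the root: 4*(7)^2 + 4*(7)^1 - 5 = (196) + (28) + (-5) = 219; answer 219
Step 2: S1 = 219; c = -22; cross terms: (-22*-7 - -1*0)=154, (-1*-3 - 31*-7)=220, (31*33 - -5*-3)=1008, (-5*20 - -22*33)=626, (-22*0 - -22*20)=440; twice the area = |2448| = 2448; area = 1224; boundary points = 7 + 4 + 36 + 1 + 20 = 68; strictly interior points = area - boundary/2 + 1 = 1191; answer 1191
Step 3: S2 = 1191; r = -5; 2*(-5)^3 - 6*(-5)^2 + 9*(-5)^1 + 8 = (-250) + (-150) + (-45) + (8) = -437; answer -437

-437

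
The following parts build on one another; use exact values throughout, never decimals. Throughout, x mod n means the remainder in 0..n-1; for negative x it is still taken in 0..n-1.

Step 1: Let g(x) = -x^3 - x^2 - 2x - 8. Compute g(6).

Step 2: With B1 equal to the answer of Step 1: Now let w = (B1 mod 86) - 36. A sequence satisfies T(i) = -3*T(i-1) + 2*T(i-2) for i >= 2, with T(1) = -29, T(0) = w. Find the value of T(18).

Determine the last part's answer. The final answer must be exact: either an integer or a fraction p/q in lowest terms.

Step 1: -1*(6)^3 - 1*(6)^2 - 2*(6)^1 - 8 = (-216) + (-36) + (-12) + (-8) = -272; answer -272
Step 2: B1 = -272; w = 36; T(2) = -3*(-29) + 2*(36) = 159; iterating: T(2)=159, T(3)=-535, T(4)=1923, T(5)=-6839, T(6)=24363, T(7)=-86767, T(8)=309027, T(9)=-1100615, T(10)=3919899, T(11)=-13960927, T(12)=49722579, T(13)=-177089591, T(14)=630713931, T(15)=-2246320975, T(16)=8000390787, T(17)=-28493814311, T(18)=101482224507; answer 101482224507

101482224507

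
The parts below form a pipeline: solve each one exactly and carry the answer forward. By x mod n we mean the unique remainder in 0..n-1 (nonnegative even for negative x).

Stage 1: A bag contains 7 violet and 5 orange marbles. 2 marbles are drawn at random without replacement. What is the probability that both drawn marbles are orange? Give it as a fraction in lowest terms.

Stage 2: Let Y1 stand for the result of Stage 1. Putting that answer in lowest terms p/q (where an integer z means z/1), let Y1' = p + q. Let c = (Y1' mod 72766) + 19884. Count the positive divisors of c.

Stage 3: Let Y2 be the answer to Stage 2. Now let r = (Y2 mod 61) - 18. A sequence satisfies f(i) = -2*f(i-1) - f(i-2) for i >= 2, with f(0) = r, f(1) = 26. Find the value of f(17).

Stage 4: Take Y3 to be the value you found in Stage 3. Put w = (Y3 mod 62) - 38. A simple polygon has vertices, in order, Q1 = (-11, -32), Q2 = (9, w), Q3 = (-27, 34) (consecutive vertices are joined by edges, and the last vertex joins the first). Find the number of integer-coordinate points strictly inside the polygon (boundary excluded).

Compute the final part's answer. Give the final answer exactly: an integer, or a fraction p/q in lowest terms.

881

Stage 1: total draws C(12,2) = 66; favorable C(5,2) = 10; P = 5/33; answer 5/33
Stage 2: Y1 = 5/33; threaded value p + q = 38; c = 19922; 19922 = 2 * 7 * 1423; number of divisors = (1+1) * (1+1) * (1+1) = 8; answer 8
Stage 3: Y2 = 8; r = -10; f(2) = -2*(26) - 1*(-10) = -42; iterating: f(2)=-42, f(3)=58, f(4)=-74, f(5)=90, f(6)=-106, f(7)=122, f(8)=-138, f(9)=154, f(10)=-170, f(11)=186, f(12)=-202, f(13)=218, f(14)=-234, f(15)=250, f(16)=-266, f(17)=282; answer 282
Stage 4: Y3 = 282; w = -4; cross terms: (-11*-4 - 9*-32)=332, (9*34 - -27*-4)=198, (-27*-32 - -11*34)=1238; twice the area = |1768| = 1768; area = 884; boundary points = 4 + 2 + 2 = 8; strictly interior points = area - boundary/2 + 1 = 881; answer 881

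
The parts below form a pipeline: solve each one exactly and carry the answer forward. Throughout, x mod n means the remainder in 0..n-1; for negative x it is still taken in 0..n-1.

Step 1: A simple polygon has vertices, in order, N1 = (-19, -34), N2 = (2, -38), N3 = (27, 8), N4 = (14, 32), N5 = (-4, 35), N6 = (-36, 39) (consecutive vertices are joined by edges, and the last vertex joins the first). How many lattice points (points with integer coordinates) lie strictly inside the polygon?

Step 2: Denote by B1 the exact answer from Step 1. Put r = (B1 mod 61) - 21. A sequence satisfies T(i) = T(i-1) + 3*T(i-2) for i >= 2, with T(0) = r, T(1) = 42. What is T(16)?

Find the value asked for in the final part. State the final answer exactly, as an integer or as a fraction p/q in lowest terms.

Step 1: cross terms: (-19*-38 - 2*-34)=790, (2*8 - 27*-38)=1042, (27*32 - 14*8)=752, (14*35 - -4*32)=618, (-4*39 - -36*35)=1104, (-36*-34 - -19*39)=1965; twice the area = |6271| = 6271; area = 6271/2; boundary points = 1 + 1 + 1 + 3 + 4 + 1 = 11; strictly interior points = area - boundary/2 + 1 = 3131; answer 3131
Step 2: B1 = 3131; r = -1; T(2) = 1*(42) + 3*(-1) = 39; iterating: T(2)=39, T(3)=165, T(4)=282, T(5)=777, T(6)=1623, T(7)=3954, T(8)=8823, T(9)=20685, T(10)=47154, T(11)=109209, T(12)=250671, T(13)=578298, T(14)=1330311, T(15)=3065205, T(16)=7056138; answer 7056138

7056138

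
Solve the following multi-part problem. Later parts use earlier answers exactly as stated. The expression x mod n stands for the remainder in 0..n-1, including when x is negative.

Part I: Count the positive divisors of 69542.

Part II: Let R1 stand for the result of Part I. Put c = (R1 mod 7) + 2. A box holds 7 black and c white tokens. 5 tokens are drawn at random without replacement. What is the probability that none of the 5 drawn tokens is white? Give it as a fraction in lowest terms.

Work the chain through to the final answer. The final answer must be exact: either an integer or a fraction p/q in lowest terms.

1/22

Part I: 69542 = 2 * 11 * 29 * 109; number of divisors = (1+1) * (1+1) * (1+1) * (1+1) = 16; answer 16
Part II: R1 = 16; c = 4; total draws C(11,5) = 462; favorable C(7,5) = 21; P = 1/22; answer 1/22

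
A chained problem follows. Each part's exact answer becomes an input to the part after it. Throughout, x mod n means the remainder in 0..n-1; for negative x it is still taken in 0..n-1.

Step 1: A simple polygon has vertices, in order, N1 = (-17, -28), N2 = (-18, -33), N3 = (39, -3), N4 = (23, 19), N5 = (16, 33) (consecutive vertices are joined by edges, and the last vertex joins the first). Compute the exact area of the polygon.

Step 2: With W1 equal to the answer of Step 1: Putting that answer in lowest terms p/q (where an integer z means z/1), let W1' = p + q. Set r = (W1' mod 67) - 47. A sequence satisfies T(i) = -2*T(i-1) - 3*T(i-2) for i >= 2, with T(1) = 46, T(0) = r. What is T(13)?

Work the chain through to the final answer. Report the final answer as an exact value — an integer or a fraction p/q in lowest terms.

-8786

Step 1: cross terms: (-17*-33 - -18*-28)=57, (-18*-3 - 39*-33)=1341, (39*19 - 23*-3)=810, (23*33 - 16*19)=455, (16*-28 - -17*33)=113; twice the area = |2776| = 2776; area = 1388; answer 1388
Step 2: W1 = 1388; threaded value p + q = 1389; r = 2; T(2) = -2*(46) - 3*(2) = -98; iterating: T(2)=-98, T(3)=58, T(4)=178, T(5)=-530, T(6)=526, T(7)=538, T(8)=-2654, T(9)=3694, T(10)=574, T(11)=-12230, T(12)=22738, T(13)=-8786; answer -8786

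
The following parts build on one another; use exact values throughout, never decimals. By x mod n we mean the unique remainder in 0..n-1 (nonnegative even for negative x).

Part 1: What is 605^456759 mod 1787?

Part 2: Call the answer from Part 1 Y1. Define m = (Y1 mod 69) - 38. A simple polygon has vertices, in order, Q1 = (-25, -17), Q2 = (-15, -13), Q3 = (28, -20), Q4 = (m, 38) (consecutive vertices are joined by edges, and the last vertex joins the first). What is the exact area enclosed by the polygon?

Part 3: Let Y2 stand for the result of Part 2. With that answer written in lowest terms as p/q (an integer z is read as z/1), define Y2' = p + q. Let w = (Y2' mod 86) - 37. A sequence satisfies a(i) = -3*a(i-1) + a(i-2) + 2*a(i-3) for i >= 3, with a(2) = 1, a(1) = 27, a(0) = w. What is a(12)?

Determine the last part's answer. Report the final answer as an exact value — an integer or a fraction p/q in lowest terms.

780678

Part 1: squarings mod 1787: 605^1=605, 605^2=1477, 605^4=1389, 605^8=1148, 605^16=885, 605^32=519, 605^64=1311, 605^128=1414, 605^256=1530, 605^512=1717, 605^1024=1326, 605^2048=1655, 605^4096=1341, 605^8192=559, 605^16384=1543, 605^32768=565, 605^65536=1139, 605^131072=1746, 605^262144=1681; 605^456759 = 605^1 * 605^2 * 605^4 * 605^16 * 605^32 * 605^2048 * 605^4096 * 605^8192 * 605^16384 * 605^32768 * 605^131072 * 605^262144 = 259 (mod 1787); answer 259
Part 2: Y1 = 259; m = 14; cross terms: (-25*-13 - -15*-17)=70, (-15*-20 - 28*-13)=664, (28*38 - 14*-20)=1344, (14*-17 - -25*38)=712; twice the area = |2790| = 2790; area = 1395; answer 1395
Part 3: Y2 = 1395; threaded value p + q = 1396; w = -17; a(3) = -3*(1) + 1*(27) + 2*(-17) = -10; iterating: a(3)=-10, a(4)=85, a(5)=-263, a(6)=854, a(7)=-2655, a(8)=8293, a(9)=-25826, a(10)=80461, a(11)=-250623, a(12)=780678; answer 780678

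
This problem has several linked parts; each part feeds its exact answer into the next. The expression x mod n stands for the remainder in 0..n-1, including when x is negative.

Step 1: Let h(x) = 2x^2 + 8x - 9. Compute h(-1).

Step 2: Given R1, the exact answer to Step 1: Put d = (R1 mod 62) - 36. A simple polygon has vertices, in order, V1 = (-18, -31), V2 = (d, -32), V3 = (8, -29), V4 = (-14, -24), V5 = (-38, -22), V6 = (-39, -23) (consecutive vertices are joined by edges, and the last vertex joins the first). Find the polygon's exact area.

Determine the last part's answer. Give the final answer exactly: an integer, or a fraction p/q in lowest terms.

Step 1: 2*(-1)^2 + 8*(-1)^1 - 9 = (2) + (-8) + (-9) = -15; answer -15
Step 2: R1 = -15; d = 11; cross terms: (-18*-32 - 11*-31)=917, (11*-29 - 8*-32)=-63, (8*-24 - -14*-29)=-598, (-14*-22 - -38*-24)=-604, (-38*-23 - -39*-22)=16, (-39*-31 - -18*-23)=795; twice the area = |463| = 463; area = 463/2; answer 463/2

463/2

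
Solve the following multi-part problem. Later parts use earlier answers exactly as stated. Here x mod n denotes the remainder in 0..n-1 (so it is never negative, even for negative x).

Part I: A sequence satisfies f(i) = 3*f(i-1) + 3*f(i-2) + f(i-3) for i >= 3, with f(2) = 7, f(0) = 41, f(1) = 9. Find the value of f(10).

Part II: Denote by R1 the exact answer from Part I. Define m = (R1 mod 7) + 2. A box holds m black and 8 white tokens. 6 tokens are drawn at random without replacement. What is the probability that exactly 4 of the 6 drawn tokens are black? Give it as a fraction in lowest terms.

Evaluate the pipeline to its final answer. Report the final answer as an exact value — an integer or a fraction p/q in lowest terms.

Part I: f(3) = 3*(7) + 3*(9) + 1*(41) = 89; iterating: f(3)=89, f(4)=297, f(5)=1165, f(6)=4475, f(7)=17217, f(8)=66241, f(9)=254849, f(10)=980487; answer 980487
Part II: R1 = 980487; m = 6; total draws C(14,6) = 3003; favorable C(6,4)*C(8,2) = 420; P = 20/143; answer 20/143

20/143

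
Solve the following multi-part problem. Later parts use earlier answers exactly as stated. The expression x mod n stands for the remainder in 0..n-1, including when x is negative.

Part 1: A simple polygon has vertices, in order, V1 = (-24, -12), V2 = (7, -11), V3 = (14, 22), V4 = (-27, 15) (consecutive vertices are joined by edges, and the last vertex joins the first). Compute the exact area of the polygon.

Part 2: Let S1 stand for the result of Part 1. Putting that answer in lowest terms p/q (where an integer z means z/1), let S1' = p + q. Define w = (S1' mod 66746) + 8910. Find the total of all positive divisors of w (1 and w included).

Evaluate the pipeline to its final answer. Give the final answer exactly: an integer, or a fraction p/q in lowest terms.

Part 1: cross terms: (-24*-11 - 7*-12)=348, (7*22 - 14*-11)=308, (14*15 - -27*22)=804, (-27*-12 - -24*15)=684; twice the area = |2144| = 2144; area = 1072; answer 1072
Part 2: S1 = 1072; threaded value p + q = 1073; w = 9983; 9983 = 67 * 149; sigma = (1 + 67) * (1 + 149) = 68 * 150 = 10200; answer 10200

10200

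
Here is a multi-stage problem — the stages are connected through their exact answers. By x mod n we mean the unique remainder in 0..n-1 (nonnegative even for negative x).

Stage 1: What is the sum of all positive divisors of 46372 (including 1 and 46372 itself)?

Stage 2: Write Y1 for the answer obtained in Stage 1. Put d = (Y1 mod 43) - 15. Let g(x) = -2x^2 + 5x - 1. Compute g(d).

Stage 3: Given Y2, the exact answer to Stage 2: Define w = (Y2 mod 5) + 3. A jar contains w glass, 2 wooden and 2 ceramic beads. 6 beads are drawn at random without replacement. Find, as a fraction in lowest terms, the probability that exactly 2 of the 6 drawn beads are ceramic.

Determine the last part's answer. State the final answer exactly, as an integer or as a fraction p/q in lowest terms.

Stage 1: 46372 = 2^2 * 11593; sigma = (1 + 2 + 4) * (1 + 11593) = 7 * 11594 = 81158; answer 81158
Stage 2: Y1 = 81158; d = 2; -2*(2)^2 + 5*(2)^1 - 1 = (-8) + (10) + (-1) = 1; answer 1
Stage 3: Y2 = 1; w = 4; total draws C(8,6) = 28; favorable C(2,2)*C(6,4) = 15; P = 15/28; answer 15/28

15/28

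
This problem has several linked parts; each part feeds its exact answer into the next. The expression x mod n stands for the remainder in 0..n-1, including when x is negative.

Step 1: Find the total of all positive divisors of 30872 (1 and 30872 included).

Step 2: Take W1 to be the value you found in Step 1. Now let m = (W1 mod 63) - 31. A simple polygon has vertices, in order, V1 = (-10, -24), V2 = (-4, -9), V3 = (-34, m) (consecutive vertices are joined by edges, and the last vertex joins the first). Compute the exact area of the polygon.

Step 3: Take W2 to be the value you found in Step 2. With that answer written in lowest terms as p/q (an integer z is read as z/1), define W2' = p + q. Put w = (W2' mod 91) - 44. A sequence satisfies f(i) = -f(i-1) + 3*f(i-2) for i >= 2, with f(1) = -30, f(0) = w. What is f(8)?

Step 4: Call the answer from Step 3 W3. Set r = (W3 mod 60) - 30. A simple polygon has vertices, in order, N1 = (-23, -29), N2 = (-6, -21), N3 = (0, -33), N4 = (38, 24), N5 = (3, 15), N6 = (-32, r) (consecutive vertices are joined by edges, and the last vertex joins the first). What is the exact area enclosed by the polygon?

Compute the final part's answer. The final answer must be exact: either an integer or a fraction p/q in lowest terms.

Step 1: 30872 = 2^3 * 17 * 227; sigma = (1 + 2 + 4 + 8) * (1 + 17) * (1 + 227) = 15 * 18 * 228 = 61560; answer 61560
Step 2: W1 = 61560; m = -22; cross terms: (-10*-9 - -4*-24)=-6, (-4*-22 - -34*-9)=-218, (-34*-24 - -10*-22)=596; twice the area = |372| = 372; area = 186; answer 186
Step 3: W2 = 186; threaded value p + q = 187; w = -39; f(2) = -1*(-30) + 3*(-39) = -87; iterating: f(2)=-87, f(3)=-3, f(4)=-258, f(5)=249, f(6)=-1023, f(7)=1770, f(8)=-4839; answer -4839
Step 4: W3 = -4839; r = -9; cross terms: (-23*-21 - -6*-29)=309, (-6*-33 - 0*-21)=198, (0*24 - 38*-33)=1254, (38*15 - 3*24)=498, (3*-9 - -32*15)=453, (-32*-29 - -23*-9)=721; twice the area = |3433| = 3433; area = 3433/2; answer 3433/2

3433/2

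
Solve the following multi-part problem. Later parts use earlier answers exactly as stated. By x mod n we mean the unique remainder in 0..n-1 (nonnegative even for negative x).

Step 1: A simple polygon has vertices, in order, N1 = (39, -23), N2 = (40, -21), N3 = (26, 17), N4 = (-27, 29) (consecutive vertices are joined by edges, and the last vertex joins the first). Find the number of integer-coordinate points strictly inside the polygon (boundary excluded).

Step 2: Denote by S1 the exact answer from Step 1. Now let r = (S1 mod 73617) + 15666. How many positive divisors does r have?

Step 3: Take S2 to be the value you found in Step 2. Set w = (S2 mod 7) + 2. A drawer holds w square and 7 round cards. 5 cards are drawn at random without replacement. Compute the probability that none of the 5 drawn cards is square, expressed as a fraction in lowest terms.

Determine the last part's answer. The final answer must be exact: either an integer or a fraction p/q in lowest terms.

7/429

Step 1: cross terms: (39*-21 - 40*-23)=101, (40*17 - 26*-21)=1226, (26*29 - -27*17)=1213, (-27*-23 - 39*29)=-510; twice the area = |2030| = 2030; area = 1015; boundary points = 1 + 2 + 1 + 2 = 6; strictly interior points = area - boundary/2 + 1 = 1013; answer 1013
Step 2: S1 = 1013; r = 16679; 16679 = 13 * 1283; number of divisors = (1+1) * (1+1) = 4; answer 4
Step 3: S2 = 4; w = 6; total draws C(13,5) = 1287; favorable C(7,5) = 21; P = 7/429; answer 7/429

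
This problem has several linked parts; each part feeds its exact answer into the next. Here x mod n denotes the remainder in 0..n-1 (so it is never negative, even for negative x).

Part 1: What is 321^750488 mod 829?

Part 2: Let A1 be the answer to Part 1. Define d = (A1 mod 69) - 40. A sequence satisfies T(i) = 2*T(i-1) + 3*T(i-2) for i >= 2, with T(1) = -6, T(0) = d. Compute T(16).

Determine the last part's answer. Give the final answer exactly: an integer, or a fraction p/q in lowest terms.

Part 1: squarings mod 829: 321^1=321, 321^2=245, 321^4=337, 321^8=825, 321^16=16, 321^32=256, 321^64=45, 321^128=367, 321^256=391, 321^512=345, 321^1024=478, 321^2048=509, 321^4096=433, 321^8192=135, 321^16384=816, 321^32768=169, 321^65536=375, 321^131072=524, 321^262144=177, 321^524288=656; 321^750488 = 321^8 * 321^16 * 321^128 * 321^256 * 321^512 * 321^4096 * 321^8192 * 321^16384 * 321^65536 * 321^131072 * 321^524288 = 186 (mod 829); answer 186
Part 2: A1 = 186; d = 8; T(2) = 2*(-6) + 3*(8) = 12; iterating: T(2)=12, T(3)=6, T(4)=48, T(5)=114, T(6)=372, T(7)=1086, T(8)=3288, T(9)=9834, T(10)=29532, T(11)=88566, T(12)=265728, T(13)=797154, T(14)=2391492, T(15)=7174446, T(16)=21523368; answer 21523368

21523368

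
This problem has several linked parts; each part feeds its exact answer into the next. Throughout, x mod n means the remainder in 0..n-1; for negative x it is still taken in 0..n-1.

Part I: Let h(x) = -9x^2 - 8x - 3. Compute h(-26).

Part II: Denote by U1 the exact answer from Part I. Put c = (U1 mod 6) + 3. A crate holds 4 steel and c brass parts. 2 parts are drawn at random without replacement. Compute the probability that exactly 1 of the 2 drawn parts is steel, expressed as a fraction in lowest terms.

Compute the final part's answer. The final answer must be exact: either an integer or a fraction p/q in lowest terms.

Part I: -9*(-26)^2 - 8*(-26)^1 - 3 = (-6084) + (208) + (-3) = -5879; answer -5879
Part II: U1 = -5879; c = 4; total draws C(8,2) = 28; favorable C(4,1)*C(4,1) = 16; P = 4/7; answer 4/7

4/7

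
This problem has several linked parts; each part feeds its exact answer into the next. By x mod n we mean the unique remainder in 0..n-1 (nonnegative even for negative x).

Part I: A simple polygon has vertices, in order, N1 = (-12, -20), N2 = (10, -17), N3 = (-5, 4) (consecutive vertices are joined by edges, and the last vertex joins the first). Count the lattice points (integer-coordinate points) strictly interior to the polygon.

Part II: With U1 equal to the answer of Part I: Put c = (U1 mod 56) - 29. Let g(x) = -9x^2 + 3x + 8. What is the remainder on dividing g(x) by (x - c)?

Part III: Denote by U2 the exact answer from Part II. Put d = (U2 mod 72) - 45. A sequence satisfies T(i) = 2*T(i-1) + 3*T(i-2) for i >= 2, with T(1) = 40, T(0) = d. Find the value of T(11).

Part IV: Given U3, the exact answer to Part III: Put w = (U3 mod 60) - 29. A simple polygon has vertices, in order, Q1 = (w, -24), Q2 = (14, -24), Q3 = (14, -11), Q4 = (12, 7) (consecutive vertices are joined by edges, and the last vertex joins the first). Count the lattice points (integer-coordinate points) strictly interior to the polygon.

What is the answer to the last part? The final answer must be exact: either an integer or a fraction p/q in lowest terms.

Part I: cross terms: (-12*-17 - 10*-20)=404, (10*4 - -5*-17)=-45, (-5*-20 - -12*4)=148; twice the area = |507| = 507; area = 507/2; boundary points = 1 + 3 + 1 = 5; strictly interior points = area - boundary/2 + 1 = 252; answer 252
Part II: U1 = 252; c = -1; remainder = value at the root: -9*(-1)^2 + 3*(-1)^1 + 8 = (-9) + (-3) + (8) = -4; answer -4
Part III: U2 = -4; d = 23; T(2) = 2*(40) + 3*(23) = 149; iterating: T(2)=149, T(3)=418, T(4)=1283, T(5)=3820, T(6)=11489, T(7)=34438, T(8)=103343, T(9)=310000, T(10)=930029, T(11)=2790058; answer 2790058
Part IV: U3 = 2790058; w = 29; cross terms: (29*-24 - 14*-24)=-360, (14*-11 - 14*-24)=182, (14*7 - 12*-11)=230, (12*-24 - 29*7)=-491; twice the area = |-439| = 439; area = 439/2; boundary points = 15 + 13 + 2 + 1 = 31; strictly interior points = area - boundary/2 + 1 = 205; answer 205

205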